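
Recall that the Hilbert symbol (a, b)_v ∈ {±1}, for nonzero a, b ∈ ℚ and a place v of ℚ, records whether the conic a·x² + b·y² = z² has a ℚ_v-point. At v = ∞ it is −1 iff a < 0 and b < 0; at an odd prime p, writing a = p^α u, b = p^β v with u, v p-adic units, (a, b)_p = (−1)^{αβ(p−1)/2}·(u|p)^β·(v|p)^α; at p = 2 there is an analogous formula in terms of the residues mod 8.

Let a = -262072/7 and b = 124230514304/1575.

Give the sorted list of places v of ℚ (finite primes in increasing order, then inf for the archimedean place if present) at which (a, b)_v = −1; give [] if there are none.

(a, b) ≡ (-458626, 13587712502) mod (ℚ^×)²; places V = {2, 3, 5, 7, 13, 17, 41, 43, 47, 53, ∞}.
(a,b)_41: α=1, u≡24; β=1, v≡12 (mod 41); (24|41)=-1, (12|41)=-1; sign (−1)^0·-1^1·-1^1 = +1.
(a,b)_3: α=0, u≡2; β=-2, v≡2 (mod 3); (2|3)=-1, (2|3)=-1; sign (−1)^0·-1^-2·-1^0 = +1.
(a,b)_2: α=3, β=7; u≡7, v≡3 (mod 8); ε(u)ε(v)=1·1, αω(v)=3·1, βω(u)=7·0; sum ≡ 0  ⇒  +1.
(a,b)_17: α=1, u≡15; β=1, v≡2 (mod 17); (15|17)=+1, (2|17)=+1; sign (−1)^0·+1^1·+1^1 = +1.
(a,b)_43: α=0, u≡8; β=1, v≡13 (mod 43); (8|43)=-1, (13|43)=+1; sign (−1)^0·-1^1·+1^0 = -1.
(a,b)_13: α=0, u≡3; β=1, v≡4 (mod 13); (3|13)=+1, (4|13)=+1; sign (−1)^0·+1^1·+1^0 = +1.
(a,b)_∞: sgn(-458626)=−, sgn(13587712502)=+, so +1.
(a,b)_7: α=-1, u≡1; β=-1, v≡1 (mod 7); (1|7)=+1, (1|7)=+1; sign (−1)^1·+1^-1·+1^-1 = -1.
(a,b)_47: α=1, u≡36; β=1, v≡11 (mod 47); (36|47)=+1, (11|47)=-1; sign (−1)^1·+1^1·-1^1 = +1.
(a,b)_5: α=0, u≡4; β=-2, v≡3 (mod 5); (4|5)=+1, (3|5)=-1; sign (−1)^0·+1^-2·-1^0 = +1.
(a,b)_53: α=0, u≡17; β=1, v≡17 (mod 53); (17|53)=+1, (17|53)=+1; sign (−1)^0·+1^1·+1^0 = +1.
|Ram(-458626, 13587712502)| = 2, even; anisotropic at {7, 43}.

[7, 43]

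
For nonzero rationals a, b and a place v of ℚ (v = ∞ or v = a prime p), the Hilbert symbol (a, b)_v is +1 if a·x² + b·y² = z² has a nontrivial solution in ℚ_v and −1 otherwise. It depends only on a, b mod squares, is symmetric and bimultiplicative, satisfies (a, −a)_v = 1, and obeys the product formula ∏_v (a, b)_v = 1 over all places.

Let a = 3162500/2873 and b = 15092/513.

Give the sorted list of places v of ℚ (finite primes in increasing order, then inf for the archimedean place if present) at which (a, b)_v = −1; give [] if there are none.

(a, b) ≡ (21505, 4389) mod (ℚ^×)²; places V = {2, 3, 5, 7, 11, 13, 17, 19, 23, ∞}.
(a,b)_19: α=0, u≡16; β=-1, v≡15 (mod 19); (16|19)=+1, (15|19)=-1; sign (−1)^0·+1^-1·-1^0 = +1.
(a,b)_7: α=0, u≡4; β=3, v≡1 (mod 7); (4|7)=+1, (1|7)=+1; sign (−1)^0·+1^3·+1^0 = +1.
(a,b)_11: α=1, u≡2; β=1, v≡9 (mod 11); (2|11)=-1, (9|11)=+1; sign (−1)^1·-1^1·+1^1 = +1.
(a,b)_3: α=0, u≡1; β=-3, v≡2 (mod 3); (1|3)=+1, (2|3)=-1; sign (−1)^0·+1^-3·-1^0 = +1.
(a,b)_∞: sgn(21505)=+, sgn(4389)=+, so +1.
(a,b)_5: α=5, u≡4; β=0, v≡4 (mod 5); (4|5)=+1, (4|5)=+1; sign (−1)^0·+1^0·+1^5 = +1.
(a,b)_17: α=-1, u≡10; β=0, v≡10 (mod 17); (10|17)=-1, (10|17)=-1; sign (−1)^0·-1^0·-1^-1 = -1.
(a,b)_23: α=1, u≡20; β=0, v≡17 (mod 23); (20|23)=-1, (17|23)=-1; sign (−1)^0·-1^0·-1^1 = -1.
(a,b)_2: α=2, β=2; u≡1, v≡5 (mod 8); ε(u)ε(v)=0·0, αω(v)=2·1, βω(u)=2·0; sum ≡ 0  ⇒  +1.
(a,b)_13: α=-2, u≡4; β=0, v≡2 (mod 13); (4|13)=+1, (2|13)=-1; sign (−1)^0·+1^0·-1^-2 = +1.
(21505, 4389 / ℚ) ramifies at {17, 23}: a division algebra.

[17, 23]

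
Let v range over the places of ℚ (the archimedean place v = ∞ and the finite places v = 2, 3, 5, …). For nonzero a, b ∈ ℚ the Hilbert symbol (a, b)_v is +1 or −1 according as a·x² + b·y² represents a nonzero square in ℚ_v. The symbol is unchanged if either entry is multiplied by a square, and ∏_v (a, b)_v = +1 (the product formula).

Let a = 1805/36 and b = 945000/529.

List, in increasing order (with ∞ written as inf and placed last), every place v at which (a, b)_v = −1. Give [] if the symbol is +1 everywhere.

[2, 3, 5, 7]

Mod squares: a ≡ 5, b ≡ 42. Check v ∈ {∞, 2, 3, 5, 7, 19, 23}.
v=3: a=3^-2·(≡2), b=3^3·(≡2) mod 3; (2|3)=-1, (2|3)=-1; (−1)^{-2·3·1}·(-1)^3·(-1)^-2 = -1.
v=7: a=7^0·(≡6), b=7^1·(≡3) mod 7; (6|7)=-1, (3|7)=-1; (−1)^{0·1·3}·(-1)^1·(-1)^0 = -1.
v=19: a=19^2·(≡7), b=19^0·(≡1) mod 19; (7|19)=+1, (1|19)=+1; (−1)^{2·0·9}·(+1)^0·(+1)^2 = +1.
v=2: v_2(a)=-2, v_2(b)=3; units ≡ 5, 5 (mod 8); ε·ε+αω+βω = 0·0+-2·1+3·1 ≡ 1  ⇒  (a,b)_2 = -1.
v=23: a=23^0·(≡15), b=23^-2·(≡22) mod 23; (15|23)=-1, (22|23)=-1; (−1)^{0·-2·11}·(-1)^-2·(-1)^0 = +1.
v=∞: 5 > 0 and 42 > 0  ⇒  (a,b)_∞ = +1.
v=5: a=5^1·(≡1), b=5^4·(≡3) mod 5; (1|5)=+1, (3|5)=-1; (−1)^{1·4·2}·(+1)^4·(-1)^1 = -1.
(5, 42 / ℚ) ramifies at {2, 3, 5, 7}: a division algebra.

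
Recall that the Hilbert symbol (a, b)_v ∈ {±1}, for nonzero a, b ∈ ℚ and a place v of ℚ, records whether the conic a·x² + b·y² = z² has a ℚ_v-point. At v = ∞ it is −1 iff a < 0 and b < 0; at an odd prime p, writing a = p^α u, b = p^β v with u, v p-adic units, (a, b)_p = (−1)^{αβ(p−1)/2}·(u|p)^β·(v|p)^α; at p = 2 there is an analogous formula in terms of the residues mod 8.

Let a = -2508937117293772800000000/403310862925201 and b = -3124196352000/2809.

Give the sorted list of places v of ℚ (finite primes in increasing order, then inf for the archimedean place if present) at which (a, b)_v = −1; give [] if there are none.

[3, 5, 23, inf]

Mod squares: a ≡ -138, b ≡ -11730. Check v ∈ {∞, 2, 3, 5, 7, 11, 17, 19, 23, 37, 53}.
v=17: a=17^4·(≡2), b=17^3·(≡10) mod 17; (2|17)=+1, (10|17)=-1; (−1)^{4·3·8}·(+1)^3·(-1)^4 = +1.
v=37: a=37^-2·(≡30), b=37^0·(≡3) mod 37; (30|37)=+1, (3|37)=+1; (−1)^{-2·0·18}·(+1)^0·(+1)^-2 = +1.
v=5: a=5^8·(≡2), b=5^3·(≡1) mod 5; (2|5)=-1, (1|5)=+1; (−1)^{8·3·2}·(-1)^3·(+1)^8 = -1.
v=∞: -138 < 0 and -11730 < 0  ⇒  (a,b)_∞ = -1.
v=19: a=19^-2·(≡15), b=19^0·(≡15) mod 19; (15|19)=-1, (15|19)=-1; (−1)^{-2·0·9}·(-1)^0·(-1)^-2 = +1.
v=3: a=3^13·(≡2), b=3^3·(≡2) mod 3; (2|3)=-1, (2|3)=-1; (−1)^{13·3·1}·(-1)^3·(-1)^13 = -1.
v=7: a=7^-4·(≡2), b=7^0·(≡2) mod 7; (2|7)=+1, (2|7)=+1; (−1)^{-4·0·3}·(+1)^0·(+1)^-4 = +1.
v=11: a=11^-2·(≡3), b=11^0·(≡6) mod 11; (3|11)=+1, (6|11)=-1; (−1)^{-2·0·5}·(+1)^0·(-1)^-2 = +1.
v=23: a=23^1·(≡20), b=23^1·(≡20) mod 23; (20|23)=-1, (20|23)=-1; (−1)^{1·1·11}·(-1)^1·(-1)^1 = -1.
v=2: v_2(a)=21, v_2(b)=13; units ≡ 3, 7 (mod 8); ε·ε+αω+βω = 1·1+21·0+13·1 ≡ 0  ⇒  (a,b)_2 = +1.
v=53: a=53^-2·(≡2), b=53^-2·(≡46) mod 53; (2|53)=-1, (46|53)=+1; (−1)^{-2·-2·26}·(-1)^-2·(+1)^-2 = +1.
Ram(-138, -11730) = {3, 5, 23, ∞}; no ℚ_3-point on the conic.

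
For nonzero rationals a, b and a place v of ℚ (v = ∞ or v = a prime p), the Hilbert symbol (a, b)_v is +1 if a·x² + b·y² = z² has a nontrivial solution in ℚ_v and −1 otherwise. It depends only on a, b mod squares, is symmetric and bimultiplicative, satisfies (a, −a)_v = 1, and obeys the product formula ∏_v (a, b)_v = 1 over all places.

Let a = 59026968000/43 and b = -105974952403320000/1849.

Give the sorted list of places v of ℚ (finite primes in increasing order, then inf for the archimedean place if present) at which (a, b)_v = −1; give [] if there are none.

Mod squares: a ≡ 2365, b ≡ -403. Check v ∈ {∞, 2, 3, 5, 7, 11, 13, 31, 43}.
v=43: a=43^-1·(≡2), b=43^-2·(≡28) mod 43; (2|43)=-1, (28|43)=-1; (−1)^{-1·-2·21}·(-1)^-2·(-1)^-1 = -1.
v=∞: 2365 > 0 and -403 < 0  ⇒  (a,b)_∞ = +1.
v=3: a=3^4·(≡1), b=3^8·(≡2) mod 3; (1|3)=+1, (2|3)=-1; (−1)^{4·8·1}·(+1)^8·(-1)^4 = +1.
v=5: a=5^3·(≡3), b=5^4·(≡2) mod 5; (3|5)=-1, (2|5)=-1; (−1)^{3·4·2}·(-1)^4·(-1)^3 = -1.
v=7: a=7^2·(≡5), b=7^2·(≡3) mod 7; (5|7)=-1, (3|7)=-1; (−1)^{2·2·3}·(-1)^2·(-1)^2 = +1.
v=31: a=31^0·(≡5), b=31^1·(≡10) mod 31; (5|31)=+1, (10|31)=+1; (−1)^{0·1·15}·(+1)^1·(+1)^0 = +1.
v=2: v_2(a)=6, v_2(b)=6; units ≡ 5, 5 (mod 8); ε·ε+αω+βω = 0·0+6·1+6·1 ≡ 0  ⇒  (a,b)_2 = +1.
v=13: a=13^2·(≡3), b=13^3·(≡2) mod 13; (3|13)=+1, (2|13)=-1; (−1)^{2·3·6}·(+1)^3·(-1)^2 = +1.
v=11: a=11^1·(≡2), b=11^2·(≡5) mod 11; (2|11)=-1, (5|11)=+1; (−1)^{1·2·5}·(-1)^2·(+1)^1 = +1.
|Ram(2365, -403)| = 2, even; anisotropic at {5, 43}.

[5, 43]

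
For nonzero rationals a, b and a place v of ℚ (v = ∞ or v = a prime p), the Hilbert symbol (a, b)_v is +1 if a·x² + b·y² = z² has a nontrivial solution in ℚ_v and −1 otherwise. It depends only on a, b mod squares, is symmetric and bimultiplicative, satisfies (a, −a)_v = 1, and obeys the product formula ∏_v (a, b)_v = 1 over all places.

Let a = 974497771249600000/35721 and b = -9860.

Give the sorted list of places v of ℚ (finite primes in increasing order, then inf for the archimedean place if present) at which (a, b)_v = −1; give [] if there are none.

[2, 13, 17, 23]

Mod squares: a ≡ 86710, b ≡ -2465. Check v ∈ {∞, 2, 3, 5, 7, 13, 17, 23, 29}.
v=7: a=7^-2·(≡4), b=7^0·(≡3) mod 7; (4|7)=+1, (3|7)=-1; (−1)^{-2·0·3}·(+1)^0·(-1)^-2 = +1.
v=2: v_2(a)=9, v_2(b)=2; units ≡ 3, 7 (mod 8); ε·ε+αω+βω = 1·1+9·0+2·1 ≡ 1  ⇒  (a,b)_2 = -1.
v=29: a=29^3·(≡26), b=29^1·(≡8) mod 29; (26|29)=-1, (8|29)=-1; (−1)^{3·1·14}·(-1)^1·(-1)^3 = +1.
v=∞: 86710 > 0 and -2465 < 0  ⇒  (a,b)_∞ = +1.
v=17: a=17^4·(≡5), b=17^1·(≡15) mod 17; (5|17)=-1, (15|17)=+1; (−1)^{4·1·8}·(-1)^1·(+1)^4 = -1.
v=5: a=5^5·(≡2), b=5^1·(≡3) mod 5; (2|5)=-1, (3|5)=-1; (−1)^{5·1·2}·(-1)^1·(-1)^5 = +1.
v=23: a=23^1·(≡17), b=23^0·(≡7) mod 23; (17|23)=-1, (7|23)=-1; (−1)^{1·0·11}·(-1)^0·(-1)^1 = -1.
v=13: a=13^1·(≡4), b=13^0·(≡7) mod 13; (4|13)=+1, (7|13)=-1; (−1)^{1·0·6}·(+1)^0·(-1)^1 = -1.
v=3: a=3^-6·(≡1), b=3^0·(≡1) mod 3; (1|3)=+1, (1|3)=+1; (−1)^{-6·0·1}·(+1)^0·(+1)^-6 = +1.
(86710, -2465 / ℚ) ramifies at {2, 13, 17, 23}: a division algebra.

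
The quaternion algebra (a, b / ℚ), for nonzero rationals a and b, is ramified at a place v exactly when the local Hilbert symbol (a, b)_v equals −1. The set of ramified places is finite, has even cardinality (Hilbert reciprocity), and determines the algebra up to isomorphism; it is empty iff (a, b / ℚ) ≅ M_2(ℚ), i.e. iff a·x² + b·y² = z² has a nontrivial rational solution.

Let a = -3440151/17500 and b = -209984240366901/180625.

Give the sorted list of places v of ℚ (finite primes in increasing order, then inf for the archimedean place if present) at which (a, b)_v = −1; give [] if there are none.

Mod squares: a ≡ -273, b ≡ -21. Check v ∈ {∞, 2, 3, 5, 7, 11, 13, 17}.
v=7: a=7^-1·(≡6), b=7^3·(≡1) mod 7; (6|7)=-1, (1|7)=+1; (−1)^{-1·3·3}·(-1)^3·(+1)^-1 = +1.
v=3: a=3^7·(≡2), b=3^11·(≡2) mod 3; (2|3)=-1, (2|3)=-1; (−1)^{7·11·1}·(-1)^11·(-1)^7 = -1.
v=17: a=17^0·(≡15), b=17^-2·(≡2) mod 17; (15|17)=+1, (2|17)=+1; (−1)^{0·-2·8}·(+1)^-2·(+1)^0 = +1.
v=∞: -273 < 0 and -21 < 0  ⇒  (a,b)_∞ = -1.
v=2: v_2(a)=-2, v_2(b)=0; units ≡ 7, 3 (mod 8); ε·ε+αω+βω = 1·1+-2·1+0·0 ≡ 1  ⇒  (a,b)_2 = -1.
v=5: a=5^-4·(≡3), b=5^-4·(≡1) mod 5; (3|5)=-1, (1|5)=+1; (−1)^{-4·-4·2}·(-1)^-4·(+1)^-4 = +1.
v=11: a=11^2·(≡7), b=11^2·(≡5) mod 11; (7|11)=-1, (5|11)=+1; (−1)^{2·2·5}·(-1)^2·(+1)^2 = +1.
v=13: a=13^1·(≡7), b=13^4·(≡5) mod 13; (7|13)=-1, (5|13)=-1; (−1)^{1·4·6}·(-1)^4·(-1)^1 = -1.
Ram(-273, -21) = {2, 3, 13, ∞}; no ℚ_2-point on the conic.

[2, 3, 13, inf]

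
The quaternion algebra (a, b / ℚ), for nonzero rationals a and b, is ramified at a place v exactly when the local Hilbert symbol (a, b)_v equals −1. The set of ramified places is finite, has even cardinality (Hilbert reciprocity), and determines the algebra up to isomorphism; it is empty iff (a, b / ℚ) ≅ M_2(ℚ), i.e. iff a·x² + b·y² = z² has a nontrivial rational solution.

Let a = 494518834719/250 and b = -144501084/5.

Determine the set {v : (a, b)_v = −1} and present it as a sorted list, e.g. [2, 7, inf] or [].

[2, 5, 13, 29]

Mod squares: a ≡ 26390, b ≡ -13195. Check v ∈ {∞, 2, 3, 5, 7, 13, 29}.
v=2: v_2(a)=-1, v_2(b)=2; units ≡ 3, 5 (mod 8); ε·ε+αω+βω = 1·0+-1·1+2·1 ≡ 1  ⇒  (a,b)_2 = -1.
v=7: a=7^1·(≡1), b=7^1·(≡6) mod 7; (1|7)=+1, (6|7)=-1; (−1)^{1·1·3}·(+1)^1·(-1)^1 = +1.
v=∞: 26390 > 0 and -13195 < 0  ⇒  (a,b)_∞ = +1.
v=29: a=29^1·(≡26), b=29^1·(≡20) mod 29; (26|29)=-1, (20|29)=+1; (−1)^{1·1·14}·(-1)^1·(+1)^1 = -1.
v=13: a=13^5·(≡11), b=13^3·(≡12) mod 13; (11|13)=-1, (12|13)=+1; (−1)^{5·3·6}·(-1)^3·(+1)^5 = -1.
v=5: a=5^-3·(≡2), b=5^-1·(≡1) mod 5; (2|5)=-1, (1|5)=+1; (−1)^{-3·-1·2}·(-1)^-1·(+1)^-3 = -1.
v=3: a=3^8·(≡2), b=3^4·(≡2) mod 3; (2|3)=-1, (2|3)=-1; (−1)^{8·4·1}·(-1)^4·(-1)^8 = +1.
(26390, -13195 / ℚ) ramifies at {2, 5, 13, 29}: a division algebra.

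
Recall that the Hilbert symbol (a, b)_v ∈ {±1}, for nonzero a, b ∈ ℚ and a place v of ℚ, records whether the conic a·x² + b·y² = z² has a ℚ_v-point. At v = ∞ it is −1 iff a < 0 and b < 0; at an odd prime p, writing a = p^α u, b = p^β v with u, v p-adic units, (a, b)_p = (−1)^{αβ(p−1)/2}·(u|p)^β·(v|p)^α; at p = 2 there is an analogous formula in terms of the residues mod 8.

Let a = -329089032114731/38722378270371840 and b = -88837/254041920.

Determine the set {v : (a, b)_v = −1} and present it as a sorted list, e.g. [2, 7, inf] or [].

Mod squares: a ≡ -12765, b ≡ -185. Check v ∈ {∞, 2, 3, 5, 7, 11, 23, 37}.
v=3: a=3^-17·(≡2), b=3^-8·(≡1) mod 3; (2|3)=-1, (1|3)=+1; (−1)^{-17·-8·1}·(-1)^-8·(+1)^-17 = +1.
v=2: v_2(a)=-12, v_2(b)=-6; units ≡ 3, 7 (mod 8); ε·ε+αω+βω = 1·1+-12·0+-6·1 ≡ 1  ⇒  (a,b)_2 = -1.
v=37: a=37^3·(≡34), b=37^1·(≡24) mod 37; (34|37)=+1, (24|37)=-1; (−1)^{3·1·18}·(+1)^1·(-1)^3 = -1.
v=11: a=11^-4·(≡6), b=11^-2·(≡2) mod 11; (6|11)=-1, (2|11)=-1; (−1)^{-4·-2·5}·(-1)^-2·(-1)^-4 = +1.
v=7: a=7^10·(≡6), b=7^4·(≡2) mod 7; (6|7)=-1, (2|7)=+1; (−1)^{10·4·3}·(-1)^4·(+1)^10 = +1.
v=∞: -12765 < 0 and -185 < 0  ⇒  (a,b)_∞ = -1.
v=5: a=5^-1·(≡3), b=5^-1·(≡2) mod 5; (3|5)=-1, (2|5)=-1; (−1)^{-1·-1·2}·(-1)^-1·(-1)^-1 = +1.
v=23: a=23^1·(≡7), b=23^0·(≡19) mod 23; (7|23)=-1, (19|23)=-1; (−1)^{1·0·11}·(-1)^0·(-1)^1 = -1.
(-12765, -185 / ℚ) ramifies at {2, 23, 37, ∞}: a division algebra.

[2, 23, 37, inf]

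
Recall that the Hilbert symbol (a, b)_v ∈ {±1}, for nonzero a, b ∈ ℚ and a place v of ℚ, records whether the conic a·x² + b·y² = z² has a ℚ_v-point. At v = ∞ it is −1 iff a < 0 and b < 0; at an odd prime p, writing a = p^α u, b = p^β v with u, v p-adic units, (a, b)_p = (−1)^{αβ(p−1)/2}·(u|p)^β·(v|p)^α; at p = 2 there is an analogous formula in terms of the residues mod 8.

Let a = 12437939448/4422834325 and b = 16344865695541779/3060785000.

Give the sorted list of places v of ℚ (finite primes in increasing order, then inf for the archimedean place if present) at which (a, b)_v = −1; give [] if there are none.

(a, b) ≡ (34086, 286) mod (ℚ^×)²; places V = {2, 3, 5, 7, 11, 13, 17, 19, 23, 31, ∞}.
(a,b)_7: α=-2, u≡5; β=-2, v≡6 (mod 7); (5|7)=-1, (6|7)=-1; sign (−1)^0·-1^-2·-1^-2 = +1.
(a,b)_31: α=-2, u≡12; β=-2, v≡1 (mod 31); (12|31)=-1, (1|31)=+1; sign (−1)^0·-1^-2·+1^-2 = +1.
(a,b)_23: α=1, u≡21; β=2, v≡15 (mod 23); (21|23)=-1, (15|23)=-1; sign (−1)^0·-1^2·-1^1 = -1.
(a,b)_3: α=5, u≡1; β=12, v≡1 (mod 3); (1|3)=+1, (1|3)=+1; sign (−1)^0·+1^12·+1^5 = +1.
(a,b)_17: α=-2, u≡9; β=0, v≡6 (mod 17); (9|17)=+1, (6|17)=-1; sign (−1)^0·+1^0·-1^-2 = +1.
(a,b)_∞: sgn(34086)=+, sgn(286)=+, so +1.
(a,b)_19: α=1, u≡2; β=2, v≡5 (mod 19); (2|19)=-1, (5|19)=+1; sign (−1)^0·-1^2·+1^1 = +1.
(a,b)_13: α=-1, u≡3; β=-1, v≡10 (mod 13); (3|13)=+1, (10|13)=+1; sign (−1)^0·+1^-1·+1^-1 = +1.
(a,b)_2: α=3, β=-3; u≡3, v≡7 (mod 8); ε(u)ε(v)=1·1, αω(v)=3·0, βω(u)=-3·1; sum ≡ 0  ⇒  +1.
(a,b)_5: α=-2, u≡1; β=-4, v≡4 (mod 5); (1|5)=+1, (4|5)=+1; sign (−1)^0·+1^-4·+1^-2 = +1.
(a,b)_11: α=4, u≡8; β=5, v≡9 (mod 11); (8|11)=-1, (9|11)=+1; sign (−1)^0·-1^5·+1^4 = -1.
|Ram(34086, 286)| = 2, even; anisotropic at {11, 23}.

[11, 23]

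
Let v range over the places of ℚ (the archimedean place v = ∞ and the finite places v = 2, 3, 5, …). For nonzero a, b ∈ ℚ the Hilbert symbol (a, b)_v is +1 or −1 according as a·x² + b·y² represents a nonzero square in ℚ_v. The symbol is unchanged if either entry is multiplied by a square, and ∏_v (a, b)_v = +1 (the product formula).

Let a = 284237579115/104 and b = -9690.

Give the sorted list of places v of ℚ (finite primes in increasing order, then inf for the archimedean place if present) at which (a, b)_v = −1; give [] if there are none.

[7, 13]

Mod squares: a ≡ 910, b ≡ -9690. Check v ∈ {∞, 2, 3, 5, 7, 13, 17, 19, 31}.
v=2: v_2(a)=-3, v_2(b)=1; units ≡ 7, 3 (mod 8); ε·ε+αω+βω = 1·1+-3·1+1·0 ≡ 0  ⇒  (a,b)_2 = +1.
v=31: a=31^2·(≡15), b=31^0·(≡13) mod 31; (15|31)=-1, (13|31)=-1; (−1)^{2·0·15}·(-1)^0·(-1)^2 = +1.
v=∞: 910 > 0 and -9690 < 0  ⇒  (a,b)_∞ = +1.
v=19: a=19^2·(≡9), b=19^1·(≡3) mod 19; (9|19)=+1, (3|19)=-1; (−1)^{2·1·9}·(+1)^1·(-1)^2 = +1.
v=7: a=7^1·(≡2), b=7^0·(≡5) mod 7; (2|7)=+1, (5|7)=-1; (−1)^{1·0·3}·(+1)^0·(-1)^1 = -1.
v=17: a=17^2·(≡13), b=17^1·(≡8) mod 17; (13|17)=+1, (8|17)=+1; (−1)^{2·1·8}·(+1)^1·(+1)^2 = +1.
v=13: a=13^-1·(≡6), b=13^0·(≡8) mod 13; (6|13)=-1, (8|13)=-1; (−1)^{-1·0·6}·(-1)^0·(-1)^-1 = -1.
v=3: a=3^4·(≡1), b=3^1·(≡1) mod 3; (1|3)=+1, (1|3)=+1; (−1)^{4·1·1}·(+1)^1·(+1)^4 = +1.
v=5: a=5^1·(≡2), b=5^1·(≡2) mod 5; (2|5)=-1, (2|5)=-1; (−1)^{1·1·2}·(-1)^1·(-1)^1 = +1.
(910, -9690 / ℚ) ramifies at {7, 13}: a division algebra.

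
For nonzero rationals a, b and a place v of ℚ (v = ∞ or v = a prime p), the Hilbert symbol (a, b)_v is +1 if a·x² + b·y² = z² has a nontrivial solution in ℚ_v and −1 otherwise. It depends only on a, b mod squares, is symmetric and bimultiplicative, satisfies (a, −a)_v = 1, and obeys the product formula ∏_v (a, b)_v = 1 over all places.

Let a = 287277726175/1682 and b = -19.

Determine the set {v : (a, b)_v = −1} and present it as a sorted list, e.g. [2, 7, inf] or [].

Mod squares: a ≡ 220286, b ≡ -19. Check v ∈ {∞, 2, 5, 11, 17, 19, 29, 31}.
v=17: a=17^3·(≡4), b=17^0·(≡15) mod 17; (4|17)=+1, (15|17)=+1; (−1)^{3·0·8}·(+1)^0·(+1)^3 = +1.
v=2: v_2(a)=-1, v_2(b)=0; units ≡ 7, 5 (mod 8); ε·ε+αω+βω = 1·0+-1·1+0·0 ≡ 1  ⇒  (a,b)_2 = -1.
v=29: a=29^-2·(≡26), b=29^0·(≡10) mod 29; (26|29)=-1, (10|29)=-1; (−1)^{-2·0·14}·(-1)^0·(-1)^-2 = +1.
v=11: a=11^1·(≡10), b=11^0·(≡3) mod 11; (10|11)=-1, (3|11)=+1; (−1)^{1·0·5}·(-1)^0·(+1)^1 = +1.
v=∞: 220286 > 0 and -19 < 0  ⇒  (a,b)_∞ = +1.
v=31: a=31^1·(≡2), b=31^0·(≡12) mod 31; (2|31)=+1, (12|31)=-1; (−1)^{1·0·15}·(+1)^0·(-1)^1 = -1.
v=19: a=19^3·(≡1), b=19^1·(≡18) mod 19; (1|19)=+1, (18|19)=-1; (−1)^{3·1·9}·(+1)^1·(-1)^3 = +1.
v=5: a=5^2·(≡1), b=5^0·(≡1) mod 5; (1|5)=+1, (1|5)=+1; (−1)^{2·0·2}·(+1)^0·(+1)^2 = +1.
Ram(220286, -19) = {2, 31}; no ℚ_2-point on the conic.

[2, 31]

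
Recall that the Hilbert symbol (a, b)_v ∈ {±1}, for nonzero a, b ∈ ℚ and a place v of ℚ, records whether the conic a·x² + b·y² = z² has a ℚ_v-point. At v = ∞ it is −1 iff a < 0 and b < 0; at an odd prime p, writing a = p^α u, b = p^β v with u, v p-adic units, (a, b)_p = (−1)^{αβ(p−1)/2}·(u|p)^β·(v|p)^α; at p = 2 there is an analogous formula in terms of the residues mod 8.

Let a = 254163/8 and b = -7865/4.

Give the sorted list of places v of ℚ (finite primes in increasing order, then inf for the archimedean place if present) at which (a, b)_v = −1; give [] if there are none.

(a, b) ≡ (10374, -65) mod (ℚ^×)²; places V = {2, 3, 5, 7, 11, 13, 19, ∞}.
(a,b)_7: α=3, u≡6; β=0, v≡6 (mod 7); (6|7)=-1, (6|7)=-1; sign (−1)^0·-1^0·-1^3 = -1.
(a,b)_19: α=1, u≡12; β=0, v≡5 (mod 19); (12|19)=-1, (5|19)=+1; sign (−1)^0·-1^0·+1^1 = +1.
(a,b)_5: α=0, u≡1; β=1, v≡3 (mod 5); (1|5)=+1, (3|5)=-1; sign (−1)^0·+1^1·-1^0 = +1.
(a,b)_3: α=1, u≡2; β=0, v≡1 (mod 3); (2|3)=-1, (1|3)=+1; sign (−1)^0·-1^0·+1^1 = +1.
(a,b)_13: α=1, u≡8; β=1, v≡8 (mod 13); (8|13)=-1, (8|13)=-1; sign (−1)^0·-1^1·-1^1 = +1.
(a,b)_2: α=-3, β=-2; u≡3, v≡7 (mod 8); ε(u)ε(v)=1·1, αω(v)=-3·0, βω(u)=-2·1; sum ≡ 1  ⇒  -1.
(a,b)_11: α=0, u≡1; β=2, v≡3 (mod 11); (1|11)=+1, (3|11)=+1; sign (−1)^0·+1^2·+1^0 = +1.
(a,b)_∞: sgn(10374)=+, sgn(-65)=−, so +1.
Ram(10374, -65) = {2, 7}; no ℚ_2-point on the conic.

[2, 7]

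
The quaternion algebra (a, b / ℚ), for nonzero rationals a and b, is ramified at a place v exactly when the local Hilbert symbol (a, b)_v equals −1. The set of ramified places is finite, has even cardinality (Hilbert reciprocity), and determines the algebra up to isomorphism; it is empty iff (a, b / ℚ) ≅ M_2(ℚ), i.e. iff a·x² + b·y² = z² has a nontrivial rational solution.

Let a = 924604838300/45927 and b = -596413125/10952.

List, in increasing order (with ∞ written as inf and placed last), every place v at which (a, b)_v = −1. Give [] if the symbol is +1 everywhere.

(a, b) ≡ (1001, -2618) mod (ℚ^×)²; places V = {2, 3, 5, 7, 11, 13, 17, 37, 43, ∞}.
(a,b)_37: α=0, u≡15; β=-2, v≡34 (mod 37); (15|37)=-1, (34|37)=+1; sign (−1)^0·-1^-2·+1^0 = +1.
(a,b)_∞: sgn(1001)=+, sgn(-2618)=−, so +1.
(a,b)_13: α=1, u≡12; β=0, v≡5 (mod 13); (12|13)=+1, (5|13)=-1; sign (−1)^0·+1^0·-1^1 = -1.
(a,b)_11: α=3, u≡3; β=1, v≡3 (mod 11); (3|11)=+1, (3|11)=+1; sign (−1)^1·+1^1·+1^3 = -1.
(a,b)_2: α=2, β=-3; u≡1, v≡3 (mod 8); ε(u)ε(v)=0·1, αω(v)=2·1, βω(u)=-3·0; sum ≡ 0  ⇒  +1.
(a,b)_5: α=2, u≡1; β=4, v≡2 (mod 5); (1|5)=+1, (2|5)=-1; sign (−1)^0·+1^4·-1^2 = +1.
(a,b)_3: α=-8, u≡2; β=6, v≡1 (mod 3); (2|3)=-1, (1|3)=+1; sign (−1)^0·-1^6·+1^-8 = +1.
(a,b)_7: α=-1, u≡5; β=1, v≡1 (mod 7); (5|7)=-1, (1|7)=+1; sign (−1)^1·-1^1·+1^-1 = +1.
(a,b)_43: α=2, u≡37; β=0, v≡32 (mod 43); (37|43)=-1, (32|43)=-1; sign (−1)^0·-1^0·-1^2 = +1.
(a,b)_17: α=2, u≡1; β=1, v≡16 (mod 17); (1|17)=+1, (16|17)=+1; sign (−1)^0·+1^1·+1^2 = +1.
(1001, -2618 / ℚ) ramifies at {11, 13}: a division algebra.

[11, 13]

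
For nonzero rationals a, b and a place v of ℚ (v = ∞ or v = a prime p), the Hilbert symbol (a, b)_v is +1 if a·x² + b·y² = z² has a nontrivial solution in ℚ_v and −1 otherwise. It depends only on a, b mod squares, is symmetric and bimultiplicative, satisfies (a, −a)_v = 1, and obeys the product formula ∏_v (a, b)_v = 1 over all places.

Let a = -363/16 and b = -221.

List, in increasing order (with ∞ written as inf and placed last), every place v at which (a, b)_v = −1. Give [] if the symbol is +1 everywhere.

(a, b) ≡ (-3, -221) mod (ℚ^×)²; places V = {2, 3, 11, 13, 17, ∞}.
(a,b)_3: α=1, u≡2; β=0, v≡1 (mod 3); (2|3)=-1, (1|3)=+1; sign (−1)^0·-1^0·+1^1 = +1.
(a,b)_2: α=-4, β=0; u≡5, v≡3 (mod 8); ε(u)ε(v)=0·1, αω(v)=-4·1, βω(u)=0·1; sum ≡ 0  ⇒  +1.
(a,b)_17: α=0, u≡6; β=1, v≡4 (mod 17); (6|17)=-1, (4|17)=+1; sign (−1)^0·-1^1·+1^0 = -1.
(a,b)_11: α=2, u≡6; β=0, v≡10 (mod 11); (6|11)=-1, (10|11)=-1; sign (−1)^0·-1^0·-1^2 = +1.
(a,b)_∞: sgn(-3)=−, sgn(-221)=−, so -1.
(a,b)_13: α=0, u≡9; β=1, v≡9 (mod 13); (9|13)=+1, (9|13)=+1; sign (−1)^0·+1^1·+1^0 = +1.
|Ram(-3, -221)| = 2, even; anisotropic at {17, ∞}.

[17, inf]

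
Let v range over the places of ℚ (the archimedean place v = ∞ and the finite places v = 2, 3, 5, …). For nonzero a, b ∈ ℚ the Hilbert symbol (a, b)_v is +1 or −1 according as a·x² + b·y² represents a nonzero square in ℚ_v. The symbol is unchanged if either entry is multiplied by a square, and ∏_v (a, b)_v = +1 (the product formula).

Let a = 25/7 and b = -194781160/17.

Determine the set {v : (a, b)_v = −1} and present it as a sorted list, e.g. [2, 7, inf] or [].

[2, 5, 17, 41]

(a, b) ≡ (7, -2293130) mod (ℚ^×)²; places V = {2, 5, 7, 17, 19, 41, 47, ∞}.
(a,b)_41: α=0, u≡27; β=1, v≡14 (mod 41); (27|41)=-1, (14|41)=-1; sign (−1)^0·-1^1·-1^0 = -1.
(a,b)_47: α=0, u≡17; β=1, v≡41 (mod 47); (17|47)=+1, (41|47)=-1; sign (−1)^0·+1^1·-1^0 = +1.
(a,b)_∞: sgn(7)=+, sgn(-2293130)=−, so +1.
(a,b)_2: α=0, β=3; u≡7, v≡3 (mod 8); ε(u)ε(v)=1·1, αω(v)=0·1, βω(u)=3·0; sum ≡ 1  ⇒  -1.
(a,b)_17: α=0, u≡6; β=-1, v≡12 (mod 17); (6|17)=-1, (12|17)=-1; sign (−1)^0·-1^-1·-1^0 = -1.
(a,b)_19: α=0, u≡9; β=2, v≡18 (mod 19); (9|19)=+1, (18|19)=-1; sign (−1)^0·+1^2·-1^0 = +1.
(a,b)_5: α=2, u≡3; β=1, v≡4 (mod 5); (3|5)=-1, (4|5)=+1; sign (−1)^0·-1^1·+1^2 = -1.
(a,b)_7: α=-1, u≡4; β=1, v≡3 (mod 7); (4|7)=+1, (3|7)=-1; sign (−1)^1·+1^1·-1^-1 = +1.
Ram(7, -2293130) = {2, 5, 17, 41}; no ℚ_2-point on the conic.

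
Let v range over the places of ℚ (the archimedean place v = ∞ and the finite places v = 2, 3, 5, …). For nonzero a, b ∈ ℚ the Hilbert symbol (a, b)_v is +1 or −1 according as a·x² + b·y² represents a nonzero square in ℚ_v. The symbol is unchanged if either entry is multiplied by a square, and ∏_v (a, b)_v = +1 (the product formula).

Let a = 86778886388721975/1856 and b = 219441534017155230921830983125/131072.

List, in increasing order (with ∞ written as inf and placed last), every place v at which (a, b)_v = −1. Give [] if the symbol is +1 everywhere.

(a, b) ≡ (295771, 7626) mod (ℚ^×)²; places V = {2, 3, 5, 7, 17, 29, 31, 41, 47, ∞}.
(a,b)_31: α=3, u≡21; β=5, v≡21 (mod 31); (21|31)=-1, (21|31)=-1; sign (−1)^1·-1^5·-1^3 = -1.
(a,b)_7: α=1, u≡2; β=2, v≡5 (mod 7); (2|7)=+1, (5|7)=-1; sign (−1)^0·+1^2·-1^1 = -1.
(a,b)_∞: sgn(295771)=+, sgn(7626)=+, so +1.
(a,b)_5: α=2, u≡4; β=4, v≡4 (mod 5); (4|5)=+1, (4|5)=+1; sign (−1)^0·+1^4·+1^2 = +1.
(a,b)_17: α=2, u≡6; β=4, v≡7 (mod 17); (6|17)=-1, (7|17)=-1; sign (−1)^0·-1^4·-1^2 = +1.
(a,b)_2: α=-6, β=-17; u≡3, v≡5 (mod 8); ε(u)ε(v)=1·0, αω(v)=-6·1, βω(u)=-17·1; sum ≡ 1  ⇒  -1.
(a,b)_47: α=1, u≡4; β=2, v≡3 (mod 47); (4|47)=+1, (3|47)=+1; sign (−1)^0·+1^2·+1^1 = +1.
(a,b)_41: α=2, u≡6; β=3, v≡24 (mod 41); (6|41)=-1, (24|41)=-1; sign (−1)^0·-1^3·-1^2 = -1.
(a,b)_29: α=-1, u≡9; β=0, v≡23 (mod 29); (9|29)=+1, (23|29)=+1; sign (−1)^0·+1^0·+1^-1 = +1.
(a,b)_3: α=6, u≡1; β=9, v≡1 (mod 3); (1|3)=+1, (1|3)=+1; sign (−1)^0·+1^9·+1^6 = +1.
Ram(295771, 7626) = {2, 7, 31, 41}; no ℚ_2-point on the conic.

[2, 7, 31, 41]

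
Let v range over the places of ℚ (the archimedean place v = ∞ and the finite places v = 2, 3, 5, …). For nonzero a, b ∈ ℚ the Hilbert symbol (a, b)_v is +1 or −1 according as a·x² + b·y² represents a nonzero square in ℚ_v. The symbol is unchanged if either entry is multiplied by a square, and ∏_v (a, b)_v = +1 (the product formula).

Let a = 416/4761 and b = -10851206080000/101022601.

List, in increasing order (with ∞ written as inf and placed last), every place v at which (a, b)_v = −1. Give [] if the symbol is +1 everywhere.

(a, b) ≡ (26, -401302) mod (ℚ^×)²; places V = {2, 3, 5, 11, 13, 17, 19, 23, 29, 37, ∞}.
(a,b)_17: α=0, u≡8; β=1, v≡6 (mod 17); (8|17)=+1, (6|17)=-1; sign (−1)^0·+1^1·-1^0 = +1.
(a,b)_3: α=-2, u≡2; β=0, v≡2 (mod 3); (2|3)=-1, (2|3)=-1; sign (−1)^0·-1^0·-1^-2 = +1.
(a,b)_13: α=1, u≡2; β=2, v≡5 (mod 13); (2|13)=-1, (5|13)=-1; sign (−1)^0·-1^2·-1^1 = -1.
(a,b)_23: α=-2, u≡13; β=-4, v≡12 (mod 23); (13|23)=+1, (12|23)=+1; sign (−1)^0·+1^-4·+1^-2 = +1.
(a,b)_2: α=5, β=9; u≡5, v≡5 (mod 8); ε(u)ε(v)=0·0, αω(v)=5·1, βω(u)=9·1; sum ≡ 0  ⇒  +1.
(a,b)_19: α=0, u≡5; β=-2, v≡7 (mod 19); (5|19)=+1, (7|19)=+1; sign (−1)^0·+1^-2·+1^0 = +1.
(a,b)_37: α=0, u≡27; β=1, v≡14 (mod 37); (27|37)=+1, (14|37)=-1; sign (−1)^0·+1^1·-1^0 = +1.
(a,b)_29: α=0, u≡2; β=1, v≡28 (mod 29); (2|29)=-1, (28|29)=+1; sign (−1)^0·-1^1·+1^0 = -1.
(a,b)_5: α=0, u≡1; β=4, v≡2 (mod 5); (1|5)=+1, (2|5)=-1; sign (−1)^0·+1^4·-1^0 = +1.
(a,b)_∞: sgn(26)=+, sgn(-401302)=−, so +1.
(a,b)_11: α=0, u≡1; β=1, v≡5 (mod 11); (1|11)=+1, (5|11)=+1; sign (−1)^0·+1^1·+1^0 = +1.
Ram(26, -401302) = {13, 29}; no ℚ_13-point on the conic.

[13, 29]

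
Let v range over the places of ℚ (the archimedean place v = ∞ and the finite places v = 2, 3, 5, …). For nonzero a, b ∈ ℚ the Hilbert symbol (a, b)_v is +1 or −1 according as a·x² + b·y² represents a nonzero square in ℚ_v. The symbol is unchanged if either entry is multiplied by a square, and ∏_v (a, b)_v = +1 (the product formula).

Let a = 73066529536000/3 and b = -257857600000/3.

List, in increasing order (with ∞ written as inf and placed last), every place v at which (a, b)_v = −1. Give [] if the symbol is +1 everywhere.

[2, 11]

Mod squares: a ≡ 2730, b ≡ -98670. Check v ∈ {∞, 2, 3, 5, 7, 11, 13, 23}.
v=23: a=23^2·(≡9), b=23^1·(≡21) mod 23; (9|23)=+1, (21|23)=-1; (−1)^{2·1·11}·(+1)^1·(-1)^2 = +1.
v=3: a=3^-1·(≡1), b=3^-1·(≡2) mod 3; (1|3)=+1, (2|3)=-1; (−1)^{-1·-1·1}·(+1)^-1·(-1)^-1 = +1.
v=7: a=7^3·(≡6), b=7^2·(≡1) mod 7; (6|7)=-1, (1|7)=+1; (−1)^{3·2·3}·(-1)^2·(+1)^3 = +1.
v=13: a=13^1·(≡6), b=13^1·(≡7) mod 13; (6|13)=-1, (7|13)=-1; (−1)^{1·1·6}·(-1)^1·(-1)^1 = +1.
v=∞: 2730 > 0 and -98670 < 0  ⇒  (a,b)_∞ = +1.
v=5: a=5^3·(≡1), b=5^5·(≡1) mod 5; (1|5)=+1, (1|5)=+1; (−1)^{3·5·2}·(+1)^5·(+1)^3 = +1.
v=11: a=11^2·(≡7), b=11^1·(≡2) mod 11; (7|11)=-1, (2|11)=-1; (−1)^{2·1·5}·(-1)^1·(-1)^2 = -1.
v=2: v_2(a)=11, v_2(b)=9; units ≡ 5, 1 (mod 8); ε·ε+αω+βω = 0·0+11·0+9·1 ≡ 1  ⇒  (a,b)_2 = -1.
(2730, -98670 / ℚ) ramifies at {2, 11}: a division algebra.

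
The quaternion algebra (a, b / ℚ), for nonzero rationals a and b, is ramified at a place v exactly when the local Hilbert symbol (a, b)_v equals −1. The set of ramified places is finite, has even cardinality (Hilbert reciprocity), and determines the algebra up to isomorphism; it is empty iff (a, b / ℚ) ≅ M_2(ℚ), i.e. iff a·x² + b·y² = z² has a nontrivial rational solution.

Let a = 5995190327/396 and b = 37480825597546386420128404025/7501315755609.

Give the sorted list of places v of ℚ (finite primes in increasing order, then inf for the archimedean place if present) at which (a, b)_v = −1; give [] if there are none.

[7, 19, 37, 47]

(a, b) ≡ (2544157, 2849) mod (ℚ^×)²; places V = {2, 3, 5, 7, 11, 13, 17, 19, 23, 37, 47, ∞}.
(a,b)_5: α=0, u≡2; β=2, v≡4 (mod 5); (2|5)=-1, (4|5)=+1; sign (−1)^0·-1^2·+1^0 = +1.
(a,b)_7: α=3, u≡1; β=7, v≡1 (mod 7); (1|7)=+1, (1|7)=+1; sign (−1)^1·+1^7·+1^3 = -1.
(a,b)_47: α=1, u≡2; β=2, v≡35 (mod 47); (2|47)=+1, (35|47)=-1; sign (−1)^0·+1^2·-1^1 = -1.
(a,b)_23: α=2, u≡4; β=4, v≡10 (mod 23); (4|23)=+1, (10|23)=-1; sign (−1)^0·+1^4·-1^2 = +1.
(a,b)_11: α=-1, u≡9; β=5, v≡2 (mod 11); (9|11)=+1, (2|11)=-1; sign (−1)^1·+1^5·-1^-1 = +1.
(a,b)_3: α=-2, u≡1; β=-12, v≡2 (mod 3); (1|3)=+1, (2|3)=-1; sign (−1)^0·+1^-12·-1^-2 = +1.
(a,b)_19: α=1, u≡10; β=2, v≡12 (mod 19); (10|19)=-1, (12|19)=-1; sign (−1)^0·-1^2·-1^1 = -1.
(a,b)_37: α=1, u≡24; β=3, v≡33 (mod 37); (24|37)=-1, (33|37)=+1; sign (−1)^0·-1^3·+1^1 = -1.
(a,b)_13: α=0, u≡8; β=-2, v≡11 (mod 13); (8|13)=-1, (11|13)=-1; sign (−1)^0·-1^-2·-1^0 = +1.
(a,b)_2: α=-2, β=0; u≡5, v≡1 (mod 8); ε(u)ε(v)=0·0, αω(v)=-2·0, βω(u)=0·1; sum ≡ 0  ⇒  +1.
(a,b)_∞: sgn(2544157)=+, sgn(2849)=+, so +1.
(a,b)_17: α=0, u≡12; β=-4, v≡14 (mod 17); (12|17)=-1, (14|17)=-1; sign (−1)^0·-1^-4·-1^0 = +1.
Ram(2544157, 2849) = {7, 19, 37, 47}; no ℚ_7-point on the conic.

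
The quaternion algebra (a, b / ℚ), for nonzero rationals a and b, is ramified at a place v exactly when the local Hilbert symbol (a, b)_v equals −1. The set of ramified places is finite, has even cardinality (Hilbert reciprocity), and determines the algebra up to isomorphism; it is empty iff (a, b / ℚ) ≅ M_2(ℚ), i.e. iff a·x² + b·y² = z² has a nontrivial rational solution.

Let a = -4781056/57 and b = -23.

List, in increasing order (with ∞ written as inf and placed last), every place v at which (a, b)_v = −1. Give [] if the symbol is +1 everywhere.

[7, 19, 23, inf]

Mod squares: a ≡ -266133, b ≡ -23. Check v ∈ {∞, 2, 3, 7, 19, 23, 29}.
v=23: a=23^1·(≡19), b=23^1·(≡22) mod 23; (19|23)=-1, (22|23)=-1; (−1)^{1·1·11}·(-1)^1·(-1)^1 = -1.
v=3: a=3^-1·(≡2), b=3^0·(≡1) mod 3; (2|3)=-1, (1|3)=+1; (−1)^{-1·0·1}·(-1)^0·(+1)^-1 = +1.
v=∞: -266133 < 0 and -23 < 0  ⇒  (a,b)_∞ = -1.
v=2: v_2(a)=10, v_2(b)=0; units ≡ 3, 1 (mod 8); ε·ε+αω+βω = 1·0+10·0+0·1 ≡ 0  ⇒  (a,b)_2 = +1.
v=19: a=19^-1·(≡3), b=19^0·(≡15) mod 19; (3|19)=-1, (15|19)=-1; (−1)^{-1·0·9}·(-1)^0·(-1)^-1 = -1.
v=7: a=7^1·(≡3), b=7^0·(≡5) mod 7; (3|7)=-1, (5|7)=-1; (−1)^{1·0·3}·(-1)^0·(-1)^1 = -1.
v=29: a=29^1·(≡28), b=29^0·(≡6) mod 29; (28|29)=+1, (6|29)=+1; (−1)^{1·0·14}·(+1)^0·(+1)^1 = +1.
Ram(-266133, -23) = {7, 19, 23, ∞}; no ℚ_7-point on the conic.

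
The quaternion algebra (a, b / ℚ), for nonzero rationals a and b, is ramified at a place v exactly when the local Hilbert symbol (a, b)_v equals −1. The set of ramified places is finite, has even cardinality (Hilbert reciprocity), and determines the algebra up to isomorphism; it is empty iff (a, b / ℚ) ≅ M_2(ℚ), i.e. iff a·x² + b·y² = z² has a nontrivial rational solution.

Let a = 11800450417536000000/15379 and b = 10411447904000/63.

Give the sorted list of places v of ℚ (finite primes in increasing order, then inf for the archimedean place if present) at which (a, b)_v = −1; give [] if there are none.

Mod squares: a ≡ 2348346, b ≡ 177905. Check v ∈ {∞, 2, 3, 5, 7, 11, 13, 17, 23}.
v=5: a=5^6·(≡1), b=5^3·(≡4) mod 5; (1|5)=+1, (4|5)=+1; (−1)^{6·3·2}·(+1)^3·(+1)^6 = +1.
v=3: a=3^11·(≡1), b=3^-2·(≡2) mod 3; (1|3)=+1, (2|3)=-1; (−1)^{11·-2·1}·(+1)^-2·(-1)^11 = -1.
v=17: a=17^1·(≡4), b=17^1·(≡3) mod 17; (4|17)=+1, (3|17)=-1; (−1)^{1·1·8}·(+1)^1·(-1)^1 = -1.
v=7: a=7^-1·(≡3), b=7^-1·(≡5) mod 7; (3|7)=-1, (5|7)=-1; (−1)^{-1·-1·3}·(-1)^-1·(-1)^-1 = -1.
v=23: a=23^1·(≡20), b=23^3·(≡17) mod 23; (20|23)=-1, (17|23)=-1; (−1)^{1·3·11}·(-1)^3·(-1)^1 = -1.
v=11: a=11^3·(≡5), b=11^2·(≡7) mod 11; (5|11)=+1, (7|11)=-1; (−1)^{3·2·5}·(+1)^2·(-1)^3 = -1.
v=13: a=13^-3·(≡2), b=13^1·(≡4) mod 13; (2|13)=-1, (4|13)=+1; (−1)^{-3·1·6}·(-1)^1·(+1)^-3 = -1.
v=2: v_2(a)=13, v_2(b)=8; units ≡ 5, 1 (mod 8); ε·ε+αω+βω = 0·0+13·0+8·1 ≡ 0  ⇒  (a,b)_2 = +1.
v=∞: 2348346 > 0 and 177905 > 0  ⇒  (a,b)_∞ = +1.
(2348346, 177905 / ℚ) ramifies at {3, 7, 11, 13, 17, 23}: a division algebra.

[3, 7, 11, 13, 17, 23]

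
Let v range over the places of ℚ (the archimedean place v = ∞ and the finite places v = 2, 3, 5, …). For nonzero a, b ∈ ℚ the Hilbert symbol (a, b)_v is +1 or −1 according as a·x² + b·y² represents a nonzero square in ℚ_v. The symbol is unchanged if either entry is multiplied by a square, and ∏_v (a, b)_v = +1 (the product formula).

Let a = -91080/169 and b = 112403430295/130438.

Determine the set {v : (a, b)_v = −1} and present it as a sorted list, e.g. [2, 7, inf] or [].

(a, b) ≡ (-2530, 32890) mod (ℚ^×)²; places V = {2, 3, 5, 7, 11, 13, 23, 29, ∞}.
(a,b)_23: α=1, u≡11; β=3, v≡18 (mod 23); (11|23)=-1, (18|23)=+1; sign (−1)^1·-1^3·+1^1 = +1.
(a,b)_2: α=3, β=-1; u≡7, v≡5 (mod 8); ε(u)ε(v)=1·0, αω(v)=3·1, βω(u)=-1·0; sum ≡ 1  ⇒  -1.
(a,b)_11: α=1, u≡9; β=-3, v≡9 (mod 11); (9|11)=+1, (9|11)=+1; sign (−1)^1·+1^-3·+1^1 = -1.
(a,b)_13: α=-2, u≡11; β=3, v≡8 (mod 13); (11|13)=-1, (8|13)=-1; sign (−1)^0·-1^3·-1^-2 = -1.
(a,b)_29: α=0, u≡4; β=2, v≡24 (mod 29); (4|29)=+1, (24|29)=+1; sign (−1)^0·+1^2·+1^0 = +1.
(a,b)_5: α=1, u≡1; β=1, v≡3 (mod 5); (1|5)=+1, (3|5)=-1; sign (−1)^0·+1^1·-1^1 = -1.
(a,b)_7: α=0, u≡4; β=-2, v≡1 (mod 7); (4|7)=+1, (1|7)=+1; sign (−1)^0·+1^-2·+1^0 = +1.
(a,b)_3: α=2, u≡2; β=0, v≡1 (mod 3); (2|3)=-1, (1|3)=+1; sign (−1)^0·-1^0·+1^2 = +1.
(a,b)_∞: sgn(-2530)=−, sgn(32890)=+, so +1.
Ram(-2530, 32890) = {2, 5, 11, 13}; no ℚ_2-point on the conic.

[2, 5, 11, 13]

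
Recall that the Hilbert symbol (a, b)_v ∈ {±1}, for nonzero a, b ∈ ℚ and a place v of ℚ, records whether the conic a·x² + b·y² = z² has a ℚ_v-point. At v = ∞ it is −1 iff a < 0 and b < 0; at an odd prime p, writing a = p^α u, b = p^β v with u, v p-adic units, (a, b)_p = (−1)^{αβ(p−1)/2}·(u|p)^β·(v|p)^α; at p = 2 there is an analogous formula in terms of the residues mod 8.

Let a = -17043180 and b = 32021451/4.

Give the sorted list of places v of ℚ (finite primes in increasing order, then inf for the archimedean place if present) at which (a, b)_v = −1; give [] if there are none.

[3, 7, 11, 41]

(a, b) ≡ (-86955, 72611) mod (ℚ^×)²; places V = {2, 3, 5, 7, 11, 17, 23, 31, 41, ∞}.
(a,b)_17: α=1, u≡1; β=0, v≡16 (mod 17); (1|17)=+1, (16|17)=+1; sign (−1)^0·+1^0·+1^1 = +1.
(a,b)_31: α=1, u≡5; β=0, v≡8 (mod 31); (5|31)=+1, (8|31)=+1; sign (−1)^0·+1^0·+1^1 = +1.
(a,b)_∞: sgn(-86955)=−, sgn(72611)=+, so +1.
(a,b)_23: α=0, u≡4; β=1, v≡6 (mod 23); (4|23)=+1, (6|23)=+1; sign (−1)^0·+1^1·+1^0 = +1.
(a,b)_41: α=0, u≡28; β=1, v≡21 (mod 41); (28|41)=-1, (21|41)=+1; sign (−1)^0·-1^1·+1^0 = -1.
(a,b)_11: α=1, u≡3; β=1, v≡3 (mod 11); (3|11)=+1, (3|11)=+1; sign (−1)^1·+1^1·+1^1 = -1.
(a,b)_2: α=2, β=-2; u≡5, v≡3 (mod 8); ε(u)ε(v)=0·1, αω(v)=2·1, βω(u)=-2·1; sum ≡ 0  ⇒  +1.
(a,b)_7: α=2, u≡3; β=3, v≡3 (mod 7); (3|7)=-1, (3|7)=-1; sign (−1)^0·-1^3·-1^2 = -1.
(a,b)_3: α=1, u≡1; β=2, v≡2 (mod 3); (1|3)=+1, (2|3)=-1; sign (−1)^0·+1^2·-1^1 = -1.
(a,b)_5: α=1, u≡4; β=0, v≡4 (mod 5); (4|5)=+1, (4|5)=+1; sign (−1)^0·+1^0·+1^1 = +1.
Ram(-86955, 72611) = {3, 7, 11, 41}; no ℚ_3-point on the conic.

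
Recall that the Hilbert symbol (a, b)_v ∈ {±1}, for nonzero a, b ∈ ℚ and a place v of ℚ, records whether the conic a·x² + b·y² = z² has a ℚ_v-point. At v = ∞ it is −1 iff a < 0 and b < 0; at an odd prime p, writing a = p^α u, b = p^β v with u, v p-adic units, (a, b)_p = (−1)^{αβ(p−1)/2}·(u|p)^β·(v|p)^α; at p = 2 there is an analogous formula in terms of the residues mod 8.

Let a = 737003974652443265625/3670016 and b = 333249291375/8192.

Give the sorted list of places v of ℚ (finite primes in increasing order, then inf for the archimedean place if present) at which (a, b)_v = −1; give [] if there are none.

[2, 3, 23, 29]

(a, b) ≡ (14, 1820910) mod (ℚ^×)²; places V = {2, 3, 5, 7, 11, 13, 23, 29, ∞}.
(a,b)_11: α=4, u≡9; β=4, v≡4 (mod 11); (9|11)=+1, (4|11)=+1; sign (−1)^0·+1^4·+1^4 = +1.
(a,b)_2: α=-19, β=-13; u≡7, v≡7 (mod 8); ε(u)ε(v)=1·1, αω(v)=-19·0, βω(u)=-13·0; sum ≡ 1  ⇒  -1.
(a,b)_7: α=-1, u≡2; β=1, v≡5 (mod 7); (2|7)=+1, (5|7)=-1; sign (−1)^1·+1^1·-1^-1 = +1.
(a,b)_3: α=4, u≡2; β=1, v≡1 (mod 3); (2|3)=-1, (1|3)=+1; sign (−1)^0·-1^1·+1^4 = -1.
(a,b)_5: α=6, u≡4; β=3, v≡3 (mod 5); (4|5)=+1, (3|5)=-1; sign (−1)^0·+1^3·-1^6 = +1.
(a,b)_23: α=4, u≡10; β=1, v≡13 (mod 23); (10|23)=-1, (13|23)=+1; sign (−1)^0·-1^1·+1^4 = -1.
(a,b)_29: α=2, u≡2; β=1, v≡7 (mod 29); (2|29)=-1, (7|29)=+1; sign (−1)^0·-1^1·+1^2 = -1.
(a,b)_13: α=2, u≡9; β=1, v≡7 (mod 13); (9|13)=+1, (7|13)=-1; sign (−1)^0·+1^1·-1^2 = +1.
(a,b)_∞: sgn(14)=+, sgn(1820910)=+, so +1.
|Ram(14, 1820910)| = 4, even; anisotropic at {2, 3, 23, 29}.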